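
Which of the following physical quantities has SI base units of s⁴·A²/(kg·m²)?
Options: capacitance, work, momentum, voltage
Checking the SI base units of each option:
  capacitance (C = Q/V): s⁴·A²/(kg·m²)  ✓ matches
  work (W = Fd): kg·m²/s²  ✗
  momentum (p = mv): kg·m/s  ✗
  voltage (V = IR): kg·m²/(s³·A)  ✗

Only capacitance has units s⁴·A²/(kg·m²).

Answer: capacitance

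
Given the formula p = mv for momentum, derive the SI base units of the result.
Units of each symbol in p = mv:
  m (mass): kg
  v (velocity): m/s

Multiplying the contributions: [kg] · [m/s]
Adding exponents of each base unit: kg: 1, m: 1, s: -1
SI base units of momentum: kg·m/s

Answer: kg·m/s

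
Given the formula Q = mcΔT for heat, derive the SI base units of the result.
Units of each symbol in Q = mcΔT:
  m (mass): kg
  c (specific heat capacity, in J/(kg·K)): m²/(s²·K)
  ΔT (temperature change): K

Multiplying the contributions: [kg] · [m²/(s²·K)] · [K]
Adding exponents of each base unit: kg: 1, m: 2, s: -2
SI base units of heat: kg·m²/s²

Answer: kg·m²/s²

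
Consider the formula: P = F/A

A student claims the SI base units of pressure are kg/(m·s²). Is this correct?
Units of each symbol in P = F/A:
  F (force): kg·m/s²
  A (area): m²  → in the denominator, contributes 1/m²

Multiplying the contributions: [kg·m/s²] · [1/m²]
Adding exponents of each base unit: kg: 1, m: -1, s: -2
SI base units of pressure: kg/(m·s²)

The claimed units kg/(m·s²) match the derived units, so the claim is correct.

Answer: Yes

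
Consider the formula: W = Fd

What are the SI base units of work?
Units of each symbol in W = Fd:
  F (force): kg·m/s²
  d (displacement): m

Multiplying the contributions: [kg·m/s²] · [m]
Adding exponents of each base unit: kg: 1, m: 2, s: -2
SI base units of work: kg·m²/s²

Answer: kg·m²/s²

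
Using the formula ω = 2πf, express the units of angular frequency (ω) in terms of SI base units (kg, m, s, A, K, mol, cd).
Units of each symbol in ω = 2πf:
  f (frequency): 1/s
  The factor 2π is dimensionless.

Multiplying the contributions: [1/s]
Adding exponents of each base unit: s: -1
SI base units of angular frequency: 1/s

Answer: 1/s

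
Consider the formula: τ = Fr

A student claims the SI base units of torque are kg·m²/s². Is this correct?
Units of each symbol in τ = Fr:
  F (force): kg·m/s²
  r (lever arm): m

Multiplying the contributions: [kg·m/s²] · [m]
Adding exponents of each base unit: kg: 1, m: 2, s: -2
SI base units of torque: kg·m²/s²

The claimed units kg·m²/s² match the derived units, so the claim is correct.

Answer: Yes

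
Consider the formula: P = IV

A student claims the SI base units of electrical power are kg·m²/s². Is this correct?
Units of each symbol in P = IV:
  I (current): A
  V (voltage, in volts): kg·m²/(s³·A)

Multiplying the contributions: [A] · [kg·m²/(s³·A)]
Adding exponents of each base unit: kg: 1, m: 2, s: -3
SI base units of electrical power: kg·m²/s³

The claimed units kg·m²/s² (exponents kg: 1, m: 2, s: -2) do not match the derived units kg·m²/s³ (exponents kg: 1, m: 2, s: -3), so the claim is incorrect.

Answer: No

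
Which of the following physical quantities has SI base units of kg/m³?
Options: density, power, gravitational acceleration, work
Checking the SI base units of each option:
  density (ρ = m/V): kg/m³  ✓ matches
  power (P = W/t): kg·m²/s³  ✗
  gravitational acceleration (g = GM/r²): m/s²  ✗
  work (W = Fd): kg·m²/s²  ✗

Only density has units kg/m³.

Answer: density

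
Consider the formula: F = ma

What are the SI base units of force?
Units of each symbol in F = ma:
  m (mass): kg
  a (acceleration): m/s²

Multiplying the contributions: [kg] · [m/s²]
Adding exponents of each base unit: kg: 1, m: 1, s: -2
SI base units of force: kg·m/s²

Answer: kg·m/s²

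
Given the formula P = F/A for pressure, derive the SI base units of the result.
Units of each symbol in P = F/A:
  F (force): kg·m/s²
  A (area): m²  → in the denominator, contributes 1/m²

Multiplying the contributions: [kg·m/s²] · [1/m²]
Adding exponents of each base unit: kg: 1, m: -1, s: -2
SI base units of pressure: kg/(m·s²)

Answer: kg/(m·s²)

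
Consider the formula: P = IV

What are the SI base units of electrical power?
Units of each symbol in P = IV:
  I (current): A
  V (voltage, in volts): kg·m²/(s³·A)

Multiplying the contributions: [A] · [kg·m²/(s³·A)]
Adding exponents of each base unit: kg: 1, m: 2, s: -3
SI base units of electrical power: kg·m²/s³

Answer: kg·m²/s³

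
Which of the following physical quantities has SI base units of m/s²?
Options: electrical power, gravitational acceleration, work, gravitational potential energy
Checking the SI base units of each option:
  electrical power (P = IV): kg·m²/s³  ✗
  gravitational acceleration (g = GM/r²): m/s²  ✓ matches
  work (W = Fd): kg·m²/s²  ✗
  gravitational potential energy (U = -GMm/r): kg·m²/s²  ✗

Only gravitational acceleration has units m/s².

Answer: gravitational acceleration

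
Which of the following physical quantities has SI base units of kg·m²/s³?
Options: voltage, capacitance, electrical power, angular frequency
Checking the SI base units of each option:
  voltage (V = IR): kg·m²/(s³·A)  ✗
  capacitance (C = Q/V): s⁴·A²/(kg·m²)  ✗
  electrical power (P = IV): kg·m²/s³  ✓ matches
  angular frequency (ω = 2πf): 1/s  ✗

Only electrical power has units kg·m²/s³.

Answer: electrical power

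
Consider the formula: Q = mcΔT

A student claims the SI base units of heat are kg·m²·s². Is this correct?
Units of each symbol in Q = mcΔT:
  m (mass): kg
  c (specific heat capacity, in J/(kg·K)): m²/(s²·K)
  ΔT (temperature change): K

Multiplying the contributions: [kg] · [m²/(s²·K)] · [K]
Adding exponents of each base unit: kg: 1, m: 2, s: -2
SI base units of heat: kg·m²/s²

The claimed units kg·m²·s² (exponents kg: 1, m: 2, s: 2) do not match the derived units kg·m²/s² (exponents kg: 1, m: 2, s: -2), so the claim is incorrect.

Answer: No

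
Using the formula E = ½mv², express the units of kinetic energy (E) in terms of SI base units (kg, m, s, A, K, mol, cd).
Units of each symbol in E = ½mv²:
  m (mass): kg
  v (speed): m/s  → to the power 2, contributes m²/s²
  The factor ½ is dimensionless.

Multiplying the contributions: [kg] · [m²/s²]
Adding exponents of each base unit: kg: 1, m: 2, s: -2
SI base units of kinetic energy: kg·m²/s²

Answer: kg·m²/s²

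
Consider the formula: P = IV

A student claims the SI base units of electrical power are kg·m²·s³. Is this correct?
Units of each symbol in P = IV:
  I (current): A
  V (voltage, in volts): kg·m²/(s³·A)

Multiplying the contributions: [A] · [kg·m²/(s³·A)]
Adding exponents of each base unit: kg: 1, m: 2, s: -3
SI base units of electrical power: kg·m²/s³

The claimed units kg·m²·s³ (exponents kg: 1, m: 2, s: 3) do not match the derived units kg·m²/s³ (exponents kg: 1, m: 2, s: -3), so the claim is incorrect.

Answer: No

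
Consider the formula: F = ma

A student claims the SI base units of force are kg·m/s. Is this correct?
Units of each symbol in F = ma:
  m (mass): kg
  a (acceleration): m/s²

Multiplying the contributions: [kg] · [m/s²]
Adding exponents of each base unit: kg: 1, m: 1, s: -2
SI base units of force: kg·m/s²

The claimed units kg·m/s (exponents kg: 1, m: 1, s: -1) do not match the derived units kg·m/s² (exponents kg: 1, m: 1, s: -2), so the claim is incorrect.

Answer: No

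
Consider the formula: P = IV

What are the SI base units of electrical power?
Units of each symbol in P = IV:
  I (current): A
  V (voltage, in volts): kg·m²/(s³·A)

Multiplying the contributions: [A] · [kg·m²/(s³·A)]
Adding exponents of each base unit: kg: 1, m: 2, s: -3
SI base units of electrical power: kg·m²/s³

Answer: kg·m²/s³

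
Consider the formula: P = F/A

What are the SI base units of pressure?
Units of each symbol in P = F/A:
  F (force): kg·m/s²
  A (area): m²  → in the denominator, contributes 1/m²

Multiplying the contributions: [kg·m/s²] · [1/m²]
Adding exponents of each base unit: kg: 1, m: -1, s: -2
SI base units of pressure: kg/(m·s²)

Answer: kg/(m·s²)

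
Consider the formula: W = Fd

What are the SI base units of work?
Units of each symbol in W = Fd:
  F (force): kg·m/s²
  d (displacement): m

Multiplying the contributions: [kg·m/s²] · [m]
Adding exponents of each base unit: kg: 1, m: 2, s: -2
SI base units of work: kg·m²/s²

Answer: kg·m²/s²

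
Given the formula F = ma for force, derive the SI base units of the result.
Units of each symbol in F = ma:
  m (mass): kg
  a (acceleration): m/s²

Multiplying the contributions: [kg] · [m/s²]
Adding exponents of each base unit: kg: 1, m: 1, s: -2
SI base units of force: kg·m/s²

Answer: kg·m/s²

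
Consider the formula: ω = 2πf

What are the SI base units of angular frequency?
Units of each symbol in ω = 2πf:
  f (frequency): 1/s
  The factor 2π is dimensionless.

Multiplying the contributions: [1/s]
Adding exponents of each base unit: s: -1
SI base units of angular frequency: 1/s

Answer: 1/s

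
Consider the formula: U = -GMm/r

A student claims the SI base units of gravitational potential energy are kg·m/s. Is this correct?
Units of each symbol in U = -GMm/r:
  G (gravitational constant): m³/(kg·s²)
  M (mass): kg
  m (mass): kg
  r (distance): m  → in the denominator, contributes 1/m
  The minus sign does not affect the units.

Multiplying the contributions: [m³/(kg·s²)] · [kg] · [kg] · [1/m]
Adding exponents of each base unit: kg: 1, m: 2, s: -2
SI base units of gravitational potential energy: kg·m²/s²

The claimed units kg·m/s (exponents kg: 1, m: 1, s: -1) do not match the derived units kg·m²/s² (exponents kg: 1, m: 2, s: -2), so the claim is incorrect.

Answer: No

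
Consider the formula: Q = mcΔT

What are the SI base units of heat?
Units of each symbol in Q = mcΔT:
  m (mass): kg
  c (specific heat capacity, in J/(kg·K)): m²/(s²·K)
  ΔT (temperature change): K

Multiplying the contributions: [kg] · [m²/(s²·K)] · [K]
Adding exponents of each base unit: kg: 1, m: 2, s: -2
SI base units of heat: kg·m²/s²

Answer: kg·m²/s²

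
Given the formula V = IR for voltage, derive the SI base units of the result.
Units of each symbol in V = IR:
  I (current): A
  R (resistance, in ohms): kg·m²/(s³·A²)

Multiplying the contributions: [A] · [kg·m²/(s³·A²)]
Adding exponents of each base unit: kg: 1, m: 2, s: -3, A: -1
SI base units of voltage: kg·m²/(s³·A)

Answer: kg·m²/(s³·A)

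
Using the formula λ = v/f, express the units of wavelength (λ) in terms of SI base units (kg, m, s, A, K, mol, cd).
Units of each symbol in λ = v/f:
  v (wave speed): m/s
  f (frequency): 1/s  → in the denominator, contributes s

Multiplying the contributions: [m/s] · [s]
Adding exponents of each base unit: m: 1
SI base units of wavelength: m

Answer: m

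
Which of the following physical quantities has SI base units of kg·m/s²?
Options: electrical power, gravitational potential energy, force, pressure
Checking the SI base units of each option:
  electrical power (P = IV): kg·m²/s³  ✗
  gravitational potential energy (U = -GMm/r): kg·m²/s²  ✗
  force (F = ma): kg·m/s²  ✓ matches
  pressure (P = F/A): kg/(m·s²)  ✗

Only force has units kg·m/s².

Answer: force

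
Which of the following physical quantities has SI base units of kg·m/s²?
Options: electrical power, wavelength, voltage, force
Checking the SI base units of each option:
  electrical power (P = IV): kg·m²/s³  ✗
  wavelength (λ = v/f): m  ✗
  voltage (V = IR): kg·m²/(s³·A)  ✗
  force (F = ma): kg·m/s²  ✓ matches

Only force has units kg·m/s².

Answer: force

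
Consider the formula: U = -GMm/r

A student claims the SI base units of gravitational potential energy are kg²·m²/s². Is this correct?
Units of each symbol in U = -GMm/r:
  G (gravitational constant): m³/(kg·s²)
  M (mass): kg
  m (mass): kg
  r (distance): m  → in the denominator, contributes 1/m
  The minus sign does not affect the units.

Multiplying the contributions: [m³/(kg·s²)] · [kg] · [kg] · [1/m]
Adding exponents of each base unit: kg: 1, m: 2, s: -2
SI base units of gravitational potential energy: kg·m²/s²

The claimed units kg²·m²/s² (exponents kg: 2, m: 2, s: -2) do not match the derived units kg·m²/s² (exponents kg: 1, m: 2, s: -2), so the claim is incorrect.

Answer: No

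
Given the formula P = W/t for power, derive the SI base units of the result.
Units of each symbol in P = W/t:
  W (work): kg·m²/s²
  t (time): s  → in the denominator, contributes 1/s

Multiplying the contributions: [kg·m²/s²] · [1/s]
Adding exponents of each base unit: kg: 1, m: 2, s: -3
SI base units of power: kg·m²/s³

Answer: kg·m²/s³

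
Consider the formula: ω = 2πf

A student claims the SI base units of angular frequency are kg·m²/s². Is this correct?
Units of each symbol in ω = 2πf:
  f (frequency): 1/s
  The factor 2π is dimensionless.

Multiplying the contributions: [1/s]
Adding exponents of each base unit: s: -1
SI base units of angular frequency: 1/s

The claimed units kg·m²/s² (exponents kg: 1, m: 2, s: -2) do not match the derived units 1/s (exponents s: -1), so the claim is incorrect.

Answer: No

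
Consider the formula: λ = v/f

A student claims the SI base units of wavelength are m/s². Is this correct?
Units of each symbol in λ = v/f:
  v (wave speed): m/s
  f (frequency): 1/s  → in the denominator, contributes s

Multiplying the contributions: [m/s] · [s]
Adding exponents of each base unit: m: 1
SI base units of wavelength: m

The claimed units m/s² (exponents m: 1, s: -2) do not match the derived units m (exponents m: 1), so the claim is incorrect.

Answer: No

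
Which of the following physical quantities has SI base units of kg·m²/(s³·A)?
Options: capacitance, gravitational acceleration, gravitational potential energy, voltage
Checking the SI base units of each option:
  capacitance (C = Q/V): s⁴·A²/(kg·m²)  ✗
  gravitational acceleration (g = GM/r²): m/s²  ✗
  gravitational potential energy (U = -GMm/r): kg·m²/s²  ✗
  voltage (V = IR): kg·m²/(s³·A)  ✓ matches

Only voltage has units kg·m²/(s³·A).

Answer: voltage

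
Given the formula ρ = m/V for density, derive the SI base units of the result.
Units of each symbol in ρ = m/V:
  m (mass): kg
  V (volume): m³  → in the denominator, contributes 1/m³

Multiplying the contributions: [kg] · [1/m³]
Adding exponents of each base unit: kg: 1, m: -3
SI base units of density: kg/m³

Answer: kg/m³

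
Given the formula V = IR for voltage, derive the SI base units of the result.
Units of each symbol in V = IR:
  I (current): A
  R (resistance, in ohms): kg·m²/(s³·A²)

Multiplying the contributions: [A] · [kg·m²/(s³·A²)]
Adding exponents of each base unit: kg: 1, m: 2, s: -3, A: -1
SI base units of voltage: kg·m²/(s³·A)

Answer: kg·m²/(s³·A)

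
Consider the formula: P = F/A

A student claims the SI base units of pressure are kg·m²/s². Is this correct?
Units of each symbol in P = F/A:
  F (force): kg·m/s²
  A (area): m²  → in the denominator, contributes 1/m²

Multiplying the contributions: [kg·m/s²] · [1/m²]
Adding exponents of each base unit: kg: 1, m: -1, s: -2
SI base units of pressure: kg/(m·s²)

The claimed units kg·m²/s² (exponents kg: 1, m: 2, s: -2) do not match the derived units kg/(m·s²) (exponents kg: 1, m: -1, s: -2), so the claim is incorrect.

Answer: No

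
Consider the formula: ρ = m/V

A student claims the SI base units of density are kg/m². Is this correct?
Units of each symbol in ρ = m/V:
  m (mass): kg
  V (volume): m³  → in the denominator, contributes 1/m³

Multiplying the contributions: [kg] · [1/m³]
Adding exponents of each base unit: kg: 1, m: -3
SI base units of density: kg/m³

The claimed units kg/m² (exponents kg: 1, m: -2) do not match the derived units kg/m³ (exponents kg: 1, m: -3), so the claim is incorrect.

Answer: No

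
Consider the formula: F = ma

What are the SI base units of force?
Units of each symbol in F = ma:
  m (mass): kg
  a (acceleration): m/s²

Multiplying the contributions: [kg] · [m/s²]
Adding exponents of each base unit: kg: 1, m: 1, s: -2
SI base units of force: kg·m/s²

Answer: kg·m/s²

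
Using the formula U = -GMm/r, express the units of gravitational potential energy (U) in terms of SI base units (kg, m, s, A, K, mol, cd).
Units of each symbol in U = -GMm/r:
  G (gravitational constant): m³/(kg·s²)
  M (mass): kg
  m (mass): kg
  r (distance): m  → in the denominator, contributes 1/m
  The minus sign does not affect the units.

Multiplying the contributions: [m³/(kg·s²)] · [kg] · [kg] · [1/m]
Adding exponents of each base unit: kg: 1, m: 2, s: -2
SI base units of gravitational potential energy: kg·m²/s²

Answer: kg·m²/s²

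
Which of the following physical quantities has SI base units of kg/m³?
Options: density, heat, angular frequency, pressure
Checking the SI base units of each option:
  density (ρ = m/V): kg/m³  ✓ matches
  heat (Q = mcΔT): kg·m²/s²  ✗
  angular frequency (ω = 2πf): 1/s  ✗
  pressure (P = F/A): kg/(m·s²)  ✗

Only density has units kg/m³.

Answer: density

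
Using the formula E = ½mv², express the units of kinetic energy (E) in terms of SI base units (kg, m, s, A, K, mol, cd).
Units of each symbol in E = ½mv²:
  m (mass): kg
  v (speed): m/s  → to the power 2, contributes m²/s²
  The factor ½ is dimensionless.

Multiplying the contributions: [kg] · [m²/s²]
Adding exponents of each base unit: kg: 1, m: 2, s: -2
SI base units of kinetic energy: kg·m²/s²

Answer: kg·m²/s²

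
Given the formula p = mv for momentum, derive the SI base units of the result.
Units of each symbol in p = mv:
  m (mass): kg
  v (velocity): m/s

Multiplying the contributions: [kg] · [m/s]
Adding exponents of each base unit: kg: 1, m: 1, s: -1
SI base units of momentum: kg·m/s

Answer: kg·m/s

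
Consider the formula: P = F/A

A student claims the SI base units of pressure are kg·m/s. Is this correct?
Units of each symbol in P = F/A:
  F (force): kg·m/s²
  A (area): m²  → in the denominator, contributes 1/m²

Multiplying the contributions: [kg·m/s²] · [1/m²]
Adding exponents of each base unit: kg: 1, m: -1, s: -2
SI base units of pressure: kg/(m·s²)

The claimed units kg·m/s (exponents kg: 1, m: 1, s: -1) do not match the derived units kg/(m·s²) (exponents kg: 1, m: -1, s: -2), so the claim is incorrect.

Answer: No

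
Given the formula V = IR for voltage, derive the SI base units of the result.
Units of each symbol in V = IR:
  I (current): A
  R (resistance, in ohms): kg·m²/(s³·A²)

Multiplying the contributions: [A] · [kg·m²/(s³·A²)]
Adding exponents of each base unit: kg: 1, m: 2, s: -3, A: -1
SI base units of voltage: kg·m²/(s³·A)

Answer: kg·m²/(s³·A)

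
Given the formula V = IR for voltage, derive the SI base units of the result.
Units of each symbol in V = IR:
  I (current): A
  R (resistance, in ohms): kg·m²/(s³·A²)

Multiplying the contributions: [A] · [kg·m²/(s³·A²)]
Adding exponents of each base unit: kg: 1, m: 2, s: -3, A: -1
SI base units of voltage: kg·m²/(s³·A)

Answer: kg·m²/(s³·A)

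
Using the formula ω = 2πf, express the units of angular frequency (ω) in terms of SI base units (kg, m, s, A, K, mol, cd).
Units of each symbol in ω = 2πf:
  f (frequency): 1/s
  The factor 2π is dimensionless.

Multiplying the contributions: [1/s]
Adding exponents of each base unit: s: -1
SI base units of angular frequency: 1/s

Answer: 1/s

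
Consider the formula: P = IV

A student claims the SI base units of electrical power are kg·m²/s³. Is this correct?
Units of each symbol in P = IV:
  I (current): A
  V (voltage, in volts): kg·m²/(s³·A)

Multiplying the contributions: [A] · [kg·m²/(s³·A)]
Adding exponents of each base unit: kg: 1, m: 2, s: -3
SI base units of electrical power: kg·m²/s³

The claimed units kg·m²/s³ match the derived units, so the claim is correct.

Answer: Yes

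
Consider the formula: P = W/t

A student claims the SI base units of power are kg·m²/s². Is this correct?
Units of each symbol in P = W/t:
  W (work): kg·m²/s²
  t (time): s  → in the denominator, contributes 1/s

Multiplying the contributions: [kg·m²/s²] · [1/s]
Adding exponents of each base unit: kg: 1, m: 2, s: -3
SI base units of power: kg·m²/s³

The claimed units kg·m²/s² (exponents kg: 1, m: 2, s: -2) do not match the derived units kg·m²/s³ (exponents kg: 1, m: 2, s: -3), so the claim is incorrect.

Answer: No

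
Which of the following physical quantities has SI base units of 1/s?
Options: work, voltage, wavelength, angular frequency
Checking the SI base units of each option:
  work (W = Fd): kg·m²/s²  ✗
  voltage (V = IR): kg·m²/(s³·A)  ✗
  wavelength (λ = v/f): m  ✗
  angular frequency (ω = 2πf): 1/s  ✓ matches

Only angular frequency has units 1/s.

Answer: angular frequency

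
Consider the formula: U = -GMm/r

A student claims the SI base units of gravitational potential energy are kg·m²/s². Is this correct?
Units of each symbol in U = -GMm/r:
  G (gravitational constant): m³/(kg·s²)
  M (mass): kg
  m (mass): kg
  r (distance): m  → in the denominator, contributes 1/m
  The minus sign does not affect the units.

Multiplying the contributions: [m³/(kg·s²)] · [kg] · [kg] · [1/m]
Adding exponents of each base unit: kg: 1, m: 2, s: -2
SI base units of gravitational potential energy: kg·m²/s²

The claimed units kg·m²/s² match the derived units, so the claim is correct.

Answer: Yes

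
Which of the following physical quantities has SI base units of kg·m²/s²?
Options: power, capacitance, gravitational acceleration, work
Checking the SI base units of each option:
  power (P = W/t): kg·m²/s³  ✗
  capacitance (C = Q/V): s⁴·A²/(kg·m²)  ✗
  gravitational acceleration (g = GM/r²): m/s²  ✗
  work (W = Fd): kg·m²/s²  ✓ matches

Only work has units kg·m²/s².

Answer: work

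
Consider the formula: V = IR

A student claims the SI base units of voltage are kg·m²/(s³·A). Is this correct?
Units of each symbol in V = IR:
  I (current): A
  R (resistance, in ohms): kg·m²/(s³·A²)

Multiplying the contributions: [A] · [kg·m²/(s³·A²)]
Adding exponents of each base unit: kg: 1, m: 2, s: -3, A: -1
SI base units of voltage: kg·m²/(s³·A)

The claimed units kg·m²/(s³·A) match the derived units, so the claim is correct.

Answer: Yes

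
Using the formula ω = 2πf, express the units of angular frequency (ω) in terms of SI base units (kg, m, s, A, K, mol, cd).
Units of each symbol in ω = 2πf:
  f (frequency): 1/s
  The factor 2π is dimensionless.

Multiplying the contributions: [1/s]
Adding exponents of each base unit: s: -1
SI base units of angular frequency: 1/s

Answer: 1/s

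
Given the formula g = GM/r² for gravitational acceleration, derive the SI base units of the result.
Units of each symbol in g = GM/r²:
  G (gravitational constant): m³/(kg·s²)
  M (mass): kg
  r (distance): m  → to the power 2 in the denominator, contributes 1/m²

Multiplying the contributions: [m³/(kg·s²)] · [kg] · [1/m²]
Adding exponents of each base unit: m: 1, s: -2
SI base units of gravitational acceleration: m/s²

Answer: m/s²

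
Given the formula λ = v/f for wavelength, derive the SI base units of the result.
Units of each symbol in λ = v/f:
  v (wave speed): m/s
  f (frequency): 1/s  → in the denominator, contributes s

Multiplying the contributions: [m/s] · [s]
Adding exponents of each base unit: m: 1
SI base units of wavelength: m

Answer: m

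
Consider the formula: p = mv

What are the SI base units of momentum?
Units of each symbol in p = mv:
  m (mass): kg
  v (velocity): m/s

Multiplying the contributions: [kg] · [m/s]
Adding exponents of each base unit: kg: 1, m: 1, s: -1
SI base units of momentum: kg·m/s

Answer: kg·m/s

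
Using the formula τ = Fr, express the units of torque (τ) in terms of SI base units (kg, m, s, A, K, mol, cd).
Units of each symbol in τ = Fr:
  F (force): kg·m/s²
  r (lever arm): m

Multiplying the contributions: [kg·m/s²] · [m]
Adding exponents of each base unit: kg: 1, m: 2, s: -2
SI base units of torque: kg·m²/s²

Answer: kg·m²/s²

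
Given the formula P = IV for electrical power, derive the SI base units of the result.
Units of each symbol in P = IV:
  I (current): A
  V (voltage, in volts): kg·m²/(s³·A)

Multiplying the contributions: [A] · [kg·m²/(s³·A)]
Adding exponents of each base unit: kg: 1, m: 2, s: -3
SI base units of electrical power: kg·m²/s³

Answer: kg·m²/s³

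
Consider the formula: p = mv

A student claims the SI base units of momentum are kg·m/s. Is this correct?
Units of each symbol in p = mv:
  m (mass): kg
  v (velocity): m/s

Multiplying the contributions: [kg] · [m/s]
Adding exponents of each base unit: kg: 1, m: 1, s: -1
SI base units of momentum: kg·m/s

The claimed units kg·m/s match the derived units, so the claim is correct.

Answer: Yes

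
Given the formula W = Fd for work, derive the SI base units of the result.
Units of each symbol in W = Fd:
  F (force): kg·m/s²
  d (displacement): m

Multiplying the contributions: [kg·m/s²] · [m]
Adding exponents of each base unit: kg: 1, m: 2, s: -2
SI base units of work: kg·m²/s²

Answer: kg·m²/s²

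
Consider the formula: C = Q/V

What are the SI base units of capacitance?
Units of each symbol in C = Q/V:
  Q (charge, in coulombs): s·A
  V (voltage, in volts): kg·m²/(s³·A)  → in the denominator, contributes s³·A/(kg·m²)

Multiplying the contributions: [s·A] · [s³·A/(kg·m²)]
Adding exponents of each base unit: kg: -1, m: -2, s: 4, A: 2
SI base units of capacitance: s⁴·A²/(kg·m²)

Answer: s⁴·A²/(kg·m²)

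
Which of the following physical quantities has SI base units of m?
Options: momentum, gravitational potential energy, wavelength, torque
Checking the SI base units of each option:
  momentum (p = mv): kg·m/s  ✗
  gravitational potential energy (U = -GMm/r): kg·m²/s²  ✗
  wavelength (λ = v/f): m  ✓ matches
  torque (τ = Fr): kg·m²/s²  ✗

Only wavelength has units m.

Answer: wavelength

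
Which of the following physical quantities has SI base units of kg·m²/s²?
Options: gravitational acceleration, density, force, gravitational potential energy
Checking the SI base units of each option:
  gravitational acceleration (g = GM/r²): m/s²  ✗
  density (ρ = m/V): kg/m³  ✗
  force (F = ma): kg·m/s²  ✗
  gravitational potential energy (U = -GMm/r): kg·m²/s²  ✓ matches

Only gravitational potential energy has units kg·m²/s².

Answer: gravitational potential energy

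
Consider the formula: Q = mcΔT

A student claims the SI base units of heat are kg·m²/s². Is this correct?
Units of each symbol in Q = mcΔT:
  m (mass): kg
  c (specific heat capacity, in J/(kg·K)): m²/(s²·K)
  ΔT (temperature change): K

Multiplying the contributions: [kg] · [m²/(s²·K)] · [K]
Adding exponents of each base unit: kg: 1, m: 2, s: -2
SI base units of heat: kg·m²/s²

The claimed units kg·m²/s² match the derived units, so the claim is correct.

Answer: Yes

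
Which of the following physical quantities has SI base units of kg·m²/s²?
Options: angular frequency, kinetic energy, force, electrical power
Checking the SI base units of each option:
  angular frequency (ω = 2πf): 1/s  ✗
  kinetic energy (E = ½mv²): kg·m²/s²  ✓ matches
  force (F = ma): kg·m/s²  ✗
  electrical power (P = IV): kg·m²/s³  ✗

Only kinetic energy has units kg·m²/s².

Answer: kinetic energy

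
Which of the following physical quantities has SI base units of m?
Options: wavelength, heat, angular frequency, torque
Checking the SI base units of each option:
  wavelength (λ = v/f): m  ✓ matches
  heat (Q = mcΔT): kg·m²/s²  ✗
  angular frequency (ω = 2πf): 1/s  ✗
  torque (τ = Fr): kg·m²/s²  ✗

Only wavelength has units m.

Answer: wavelength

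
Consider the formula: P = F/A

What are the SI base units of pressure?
Units of each symbol in P = F/A:
  F (force): kg·m/s²
  A (area): m²  → in the denominator, contributes 1/m²

Multiplying the contributions: [kg·m/s²] · [1/m²]
Adding exponents of each base unit: kg: 1, m: -1, s: -2
SI base units of pressure: kg/(m·s²)

Answer: kg/(m·s²)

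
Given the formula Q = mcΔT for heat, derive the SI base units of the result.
Units of each symbol in Q = mcΔT:
  m (mass): kg
  c (specific heat capacity, in J/(kg·K)): m²/(s²·K)
  ΔT (temperature change): K

Multiplying the contributions: [kg] · [m²/(s²·K)] · [K]
Adding exponents of each base unit: kg: 1, m: 2, s: -2
SI base units of heat: kg·m²/s²

Answer: kg·m²/s²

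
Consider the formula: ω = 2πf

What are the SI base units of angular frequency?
Units of each symbol in ω = 2πf:
  f (frequency): 1/s
  The factor 2π is dimensionless.

Multiplying the contributions: [1/s]
Adding exponents of each base unit: s: -1
SI base units of angular frequency: 1/s

Answer: 1/s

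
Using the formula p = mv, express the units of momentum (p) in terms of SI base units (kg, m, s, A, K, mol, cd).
Units of each symbol in p = mv:
  m (mass): kg
  v (velocity): m/s

Multiplying the contributions: [kg] · [m/s]
Adding exponents of each base unit: kg: 1, m: 1, s: -1
SI base units of momentum: kg·m/s

Answer: kg·m/s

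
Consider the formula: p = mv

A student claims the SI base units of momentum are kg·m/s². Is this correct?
Units of each symbol in p = mv:
  m (mass): kg
  v (velocity): m/s

Multiplying the contributions: [kg] · [m/s]
Adding exponents of each base unit: kg: 1, m: 1, s: -1
SI base units of momentum: kg·m/s

The claimed units kg·m/s² (exponents kg: 1, m: 1, s: -2) do not match the derived units kg·m/s (exponents kg: 1, m: 1, s: -1), so the claim is incorrect.

Answer: No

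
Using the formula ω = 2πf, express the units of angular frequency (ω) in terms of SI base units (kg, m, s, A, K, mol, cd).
Units of each symbol in ω = 2πf:
  f (frequency): 1/s
  The factor 2π is dimensionless.

Multiplying the contributions: [1/s]
Adding exponents of each base unit: s: -1
SI base units of angular frequency: 1/s

Answer: 1/s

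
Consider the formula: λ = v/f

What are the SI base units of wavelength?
Units of each symbol in λ = v/f:
  v (wave speed): m/s
  f (frequency): 1/s  → in the denominator, contributes s

Multiplying the contributions: [m/s] · [s]
Adding exponents of each base unit: m: 1
SI base units of wavelength: m

Answer: m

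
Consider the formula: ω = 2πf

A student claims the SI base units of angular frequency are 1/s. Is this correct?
Units of each symbol in ω = 2πf:
  f (frequency): 1/s
  The factor 2π is dimensionless.

Multiplying the contributions: [1/s]
Adding exponents of each base unit: s: -1
SI base units of angular frequency: 1/s

The claimed units 1/s match the derived units, so the claim is correct.

Answer: Yes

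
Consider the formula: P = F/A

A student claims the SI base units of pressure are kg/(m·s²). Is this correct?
Units of each symbol in P = F/A:
  F (force): kg·m/s²
  A (area): m²  → in the denominator, contributes 1/m²

Multiplying the contributions: [kg·m/s²] · [1/m²]
Adding exponents of each base unit: kg: 1, m: -1, s: -2
SI base units of pressure: kg/(m·s²)

The claimed units kg/(m·s²) match the derived units, so the claim is correct.

Answer: Yes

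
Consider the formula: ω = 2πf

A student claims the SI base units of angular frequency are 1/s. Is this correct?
Units of each symbol in ω = 2πf:
  f (frequency): 1/s
  The factor 2π is dimensionless.

Multiplying the contributions: [1/s]
Adding exponents of each base unit: s: -1
SI base units of angular frequency: 1/s

The claimed units 1/s match the derived units, so the claim is correct.

Answer: Yes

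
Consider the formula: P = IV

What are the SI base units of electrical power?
Units of each symbol in P = IV:
  I (current): A
  V (voltage, in volts): kg·m²/(s³·A)

Multiplying the contributions: [A] · [kg·m²/(s³·A)]
Adding exponents of each base unit: kg: 1, m: 2, s: -3
SI base units of electrical power: kg·m²/s³

Answer: kg·m²/s³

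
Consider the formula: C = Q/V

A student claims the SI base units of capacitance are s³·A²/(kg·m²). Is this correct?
Units of each symbol in C = Q/V:
  Q (charge, in coulombs): s·A
  V (voltage, in volts): kg·m²/(s³·A)  → in the denominator, contributes s³·A/(kg·m²)

Multiplying the contributions: [s·A] · [s³·A/(kg·m²)]
Adding exponents of each base unit: kg: -1, m: -2, s: 4, A: 2
SI base units of capacitance: s⁴·A²/(kg·m²)

The claimed units s³·A²/(kg·m²) (exponents kg: -1, m: -2, s: 3, A: 2) do not match the derived units s⁴·A²/(kg·m²) (exponents kg: -1, m: -2, s: 4, A: 2), so the claim is incorrect.

Answer: No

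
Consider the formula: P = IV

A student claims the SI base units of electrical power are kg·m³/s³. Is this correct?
Units of each symbol in P = IV:
  I (current): A
  V (voltage, in volts): kg·m²/(s³·A)

Multiplying the contributions: [A] · [kg·m²/(s³·A)]
Adding exponents of each base unit: kg: 1, m: 2, s: -3
SI base units of electrical power: kg·m²/s³

The claimed units kg·m³/s³ (exponents kg: 1, m: 3, s: -3) do not match the derived units kg·m²/s³ (exponents kg: 1, m: 2, s: -3), so the claim is incorrect.

Answer: No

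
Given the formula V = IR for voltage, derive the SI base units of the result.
Units of each symbol in V = IR:
  I (current): A
  R (resistance, in ohms): kg·m²/(s³·A²)

Multiplying the contributions: [A] · [kg·m²/(s³·A²)]
Adding exponents of each base unit: kg: 1, m: 2, s: -3, A: -1
SI base units of voltage: kg·m²/(s³·A)

Answer: kg·m²/(s³·A)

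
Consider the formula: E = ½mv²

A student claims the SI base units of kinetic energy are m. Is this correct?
Units of each symbol in E = ½mv²:
  m (mass): kg
  v (speed): m/s  → to the power 2, contributes m²/s²
  The factor ½ is dimensionless.

Multiplying the contributions: [kg] · [m²/s²]
Adding exponents of each base unit: kg: 1, m: 2, s: -2
SI base units of kinetic energy: kg·m²/s²

The claimed units m (exponents m: 1) do not match the derived units kg·m²/s² (exponents kg: 1, m: 2, s: -2), so the claim is incorrect.

Answer: No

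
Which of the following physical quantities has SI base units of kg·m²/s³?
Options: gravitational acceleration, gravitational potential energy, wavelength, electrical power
Checking the SI base units of each option:
  gravitational acceleration (g = GM/r²): m/s²  ✗
  gravitational potential energy (U = -GMm/r): kg·m²/s²  ✗
  wavelength (λ = v/f): m  ✗
  electrical power (P = IV): kg·m²/s³  ✓ matches

Only electrical power has units kg·m²/s³.

Answer: electrical power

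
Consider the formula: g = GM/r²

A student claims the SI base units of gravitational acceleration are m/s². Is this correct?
Units of each symbol in g = GM/r²:
  G (gravitational constant): m³/(kg·s²)
  M (mass): kg
  r (distance): m  → to the power 2 in the denominator, contributes 1/m²

Multiplying the contributions: [m³/(kg·s²)] · [kg] · [1/m²]
Adding exponents of each base unit: m: 1, s: -2
SI base units of gravitational acceleration: m/s²

The claimed units m/s² match the derived units, so the claim is correct.

Answer: Yes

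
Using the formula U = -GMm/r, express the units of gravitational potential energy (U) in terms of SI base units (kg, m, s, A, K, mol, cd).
Units of each symbol in U = -GMm/r:
  G (gravitational constant): m³/(kg·s²)
  M (mass): kg
  m (mass): kg
  r (distance): m  → in the denominator, contributes 1/m
  The minus sign does not affect the units.

Multiplying the contributions: [m³/(kg·s²)] · [kg] · [kg] · [1/m]
Adding exponents of each base unit: kg: 1, m: 2, s: -2
SI base units of gravitational potential energy: kg·m²/s²

Answer: kg·m²/s²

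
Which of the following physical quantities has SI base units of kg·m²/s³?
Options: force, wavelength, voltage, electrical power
Checking the SI base units of each option:
  force (F = ma): kg·m/s²  ✗
  wavelength (λ = v/f): m  ✗
  voltage (V = IR): kg·m²/(s³·A)  ✗
  electrical power (P = IV): kg·m²/s³  ✓ matches

Only electrical power has units kg·m²/s³.

Answer: electrical power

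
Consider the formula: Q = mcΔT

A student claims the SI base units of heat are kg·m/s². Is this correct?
Units of each symbol in Q = mcΔT:
  m (mass): kg
  c (specific heat capacity, in J/(kg·K)): m²/(s²·K)
  ΔT (temperature change): K

Multiplying the contributions: [kg] · [m²/(s²·K)] · [K]
Adding exponents of each base unit: kg: 1, m: 2, s: -2
SI base units of heat: kg·m²/s²

The claimed units kg·m/s² (exponents kg: 1, m: 1, s: -2) do not match the derived units kg·m²/s² (exponents kg: 1, m: 2, s: -2), so the claim is incorrect.

Answer: No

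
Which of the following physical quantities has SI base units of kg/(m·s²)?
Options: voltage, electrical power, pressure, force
Checking the SI base units of each option:
  voltage (V = IR): kg·m²/(s³·A)  ✗
  electrical power (P = IV): kg·m²/s³  ✗
  pressure (P = F/A): kg/(m·s²)  ✓ matches
  force (F = ma): kg·m/s²  ✗

Only pressure has units kg/(m·s²).

Answer: pressure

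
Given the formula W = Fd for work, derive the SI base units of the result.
Units of each symbol in W = Fd:
  F (force): kg·m/s²
  d (displacement): m

Multiplying the contributions: [kg·m/s²] · [m]
Adding exponents of each base unit: kg: 1, m: 2, s: -2
SI base units of work: kg·m²/s²

Answer: kg·m²/s²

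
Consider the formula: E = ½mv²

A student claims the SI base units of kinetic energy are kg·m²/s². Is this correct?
Units of each symbol in E = ½mv²:
  m (mass): kg
  v (speed): m/s  → to the power 2, contributes m²/s²
  The factor ½ is dimensionless.

Multiplying the contributions: [kg] · [m²/s²]
Adding exponents of each base unit: kg: 1, m: 2, s: -2
SI base units of kinetic energy: kg·m²/s²

The claimed units kg·m²/s² match the derived units, so the claim is correct.

Answer: Yes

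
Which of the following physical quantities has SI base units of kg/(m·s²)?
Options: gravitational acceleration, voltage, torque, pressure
Checking the SI base units of each option:
  gravitational acceleration (g = GM/r²): m/s²  ✗
  voltage (V = IR): kg·m²/(s³·A)  ✗
  torque (τ = Fr): kg·m²/s²  ✗
  pressure (P = F/A): kg/(m·s²)  ✓ matches

Only pressure has units kg/(m·s²).

Answer: pressure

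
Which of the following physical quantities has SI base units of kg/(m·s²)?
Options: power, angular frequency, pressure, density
Checking the SI base units of each option:
  power (P = W/t): kg·m²/s³  ✗
  angular frequency (ω = 2πf): 1/s  ✗
  pressure (P = F/A): kg/(m·s²)  ✓ matches
  density (ρ = m/V): kg/m³  ✗

Only pressure has units kg/(m·s²).

Answer: pressure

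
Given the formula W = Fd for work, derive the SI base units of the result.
Units of each symbol in W = Fd:
  F (force): kg·m/s²
  d (displacement): m

Multiplying the contributions: [kg·m/s²] · [m]
Adding exponents of each base unit: kg: 1, m: 2, s: -2
SI base units of work: kg·m²/s²

Answer: kg·m²/s²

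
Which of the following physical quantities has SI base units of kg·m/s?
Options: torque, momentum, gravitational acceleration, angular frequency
Checking the SI base units of each option:
  torque (τ = Fr): kg·m²/s²  ✗
  momentum (p = mv): kg·m/s  ✓ matches
  gravitational acceleration (g = GM/r²): m/s²  ✗
  angular frequency (ω = 2πf): 1/s  ✗

Only momentum has units kg·m/s.

Answer: momentum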